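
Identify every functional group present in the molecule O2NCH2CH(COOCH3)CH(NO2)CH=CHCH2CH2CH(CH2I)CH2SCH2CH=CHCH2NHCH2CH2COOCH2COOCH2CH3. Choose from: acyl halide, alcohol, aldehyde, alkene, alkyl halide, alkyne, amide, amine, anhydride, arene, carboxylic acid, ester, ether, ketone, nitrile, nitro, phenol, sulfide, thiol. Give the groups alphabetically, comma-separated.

alkene, alkyl halide, amine, ester, nitro, sulfide

Working along the chain:
  O2NCH2: –NO2 on carbon → nitro group.
  CH(COOCH3): pendant –COOCH3: carbonyl C bonded to C and –OCH3 → ester.
  CH(NO2): –NO2 on an sp³ carbon → nitro (the N=O is not a carbonyl).
  CH=CH: C=C double bond → alkene.
  CH(CH2I): pendant –CH2X: halogen on sp³ carbon → alkyl halide.
  CH2SCH2: C–S–C linkage → sulfide (thioether).
  CH=CH: C=C double bond → alkene.
  CH2NHCH2: C–N–C with sp³ carbons and no adjacent C=O → amine (secondary).
  CH2COOCH2: –C(=O)–O–C with C on the carbonyl side → ester.
  COOCH2CH3: –C(=O)OCH2CH3: carbonyl C bonded to C and to –OEt → ester.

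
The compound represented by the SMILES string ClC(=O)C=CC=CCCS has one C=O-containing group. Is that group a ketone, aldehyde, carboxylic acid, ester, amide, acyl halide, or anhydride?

The carbonyl is in the ClCO segment: –C(=O)Cl: carbonyl C bonded to C and to a halogen → acyl halide (not alkyl halide).

acyl halide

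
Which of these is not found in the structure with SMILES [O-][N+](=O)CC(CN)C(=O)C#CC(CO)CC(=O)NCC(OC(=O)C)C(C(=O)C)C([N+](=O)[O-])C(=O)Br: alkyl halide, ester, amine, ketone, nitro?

ester: present (CH(OCOCH3) — pendant –OC(=O)CH3: an acyloxy group → ester).
nitro: present (O2NCH2 — –NO2 on carbon → nitro group).
ketone: present (CO — –C(=O)– with carbon on both sides → ketone).
amine: present (CH(CH2NH2) — pendant –CH2NH2: N on sp³ C, no adjacent C=O → amine).
alkyl halide: absent. In COBr, the halogen is on a carbonyl carbon, which makes it an acyl halide, not an alkyl halide.

alkyl halide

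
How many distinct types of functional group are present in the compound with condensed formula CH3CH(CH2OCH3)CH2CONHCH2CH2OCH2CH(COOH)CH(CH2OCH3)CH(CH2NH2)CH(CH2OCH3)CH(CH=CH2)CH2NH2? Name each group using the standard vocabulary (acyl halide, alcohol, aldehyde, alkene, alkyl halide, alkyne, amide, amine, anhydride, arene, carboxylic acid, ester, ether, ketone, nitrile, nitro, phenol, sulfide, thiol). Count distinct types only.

pendant –CH2OCH3: C–O–C linkage → ether.
–C(=O)–N– linkage → amide (the N is not an amine).
C–O–C with sp³ carbons on both sides and no adjacent C=O → ether.
pendant –COOH: carbonyl C bonded to C and –OH → carboxylic acid.
pendant –CH2OCH3: C–O–C linkage → ether.
pendant –CH2NH2: N on sp³ C, no adjacent C=O → amine.
pendant –CH2OCH3: C–O–C linkage → ether.
pendant –CH=CH2: C=C double bond → alkene.
–NH2 on an sp³ carbon with no adjacent C=O → amine.
Distinct types present: alkene, amide, amine, carboxylic acid, ether.

5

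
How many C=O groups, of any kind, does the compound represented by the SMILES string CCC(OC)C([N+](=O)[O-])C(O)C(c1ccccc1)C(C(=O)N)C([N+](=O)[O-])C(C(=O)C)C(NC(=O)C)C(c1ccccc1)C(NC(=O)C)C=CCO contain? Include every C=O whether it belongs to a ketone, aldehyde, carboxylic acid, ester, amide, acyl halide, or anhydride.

4

CH(CONH2): amide, 1 C=O (running total 1).
CH(COCH3): ketone, 1 C=O (running total 2).
CH(NHCOCH3): amide, 1 C=O (running total 3).
CH(NHCOCH3): amide, 1 C=O (running total 4).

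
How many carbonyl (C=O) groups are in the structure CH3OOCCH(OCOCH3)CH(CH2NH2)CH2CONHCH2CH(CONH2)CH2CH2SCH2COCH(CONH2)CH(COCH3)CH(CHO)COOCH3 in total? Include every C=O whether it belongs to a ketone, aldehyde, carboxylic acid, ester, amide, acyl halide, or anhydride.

CH3OOC: ester, 1 C=O (running total 1).
CH(OCOCH3): ester, 1 C=O (running total 2).
CH2CONHCH2: amide, 1 C=O (running total 3).
CH(CONH2): amide, 1 C=O (running total 4).
CO: ketone, 1 C=O (running total 5).
CH(CONH2): amide, 1 C=O (running total 6).
CH(COCH3): ketone, 1 C=O (running total 7).
CH(CHO): aldehyde, 1 C=O (running total 8).
COOCH3: ester, 1 C=O (running total 9).

9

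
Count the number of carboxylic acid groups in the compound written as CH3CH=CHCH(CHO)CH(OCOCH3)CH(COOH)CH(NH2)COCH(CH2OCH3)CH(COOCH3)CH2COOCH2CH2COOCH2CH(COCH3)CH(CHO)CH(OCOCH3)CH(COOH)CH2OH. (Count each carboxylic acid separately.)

Working along the chain:
  CH=CH: C=C double bond → alkene.
  CH(CHO): pendant –CHO: carbonyl C bonded to C and H → aldehyde.
  CH(OCOCH3): pendant –OC(=O)CH3: an acyloxy group → ester.
  CH(COOH): pendant –COOH: carbonyl C bonded to C and –OH → carboxylic acid.
  CH(NH2): –NH2 on an sp³ carbon with no adjacent C=O → amine.
  CO: –C(=O)– with carbon on both sides → ketone.
  CH(CH2OCH3): pendant –CH2OCH3: C–O–C linkage → ether.
  CH(COOCH3): pendant –COOCH3: carbonyl C bonded to C and –OCH3 → ester.
  CH2COOCH2: –C(=O)–O–C with C on the carbonyl side → ester.
  CH2COOCH2: –C(=O)–O–C with C on the carbonyl side → ester.
  CH(COCH3): pendant –COCH3: carbonyl C bonded to two carbons → ketone.
  CH(CHO): pendant –CHO: carbonyl C bonded to C and H → aldehyde.
  CH(OCOCH3): pendant –OC(=O)CH3: an acyloxy group → ester.
  CH(COOH): pendant –COOH: carbonyl C bonded to C and –OH → carboxylic acid.
  CH2OH: –OH on an sp³ carbon → alcohol.
Carboxylic acid appears at: CH(COOH), CH(COOH) → 2.

2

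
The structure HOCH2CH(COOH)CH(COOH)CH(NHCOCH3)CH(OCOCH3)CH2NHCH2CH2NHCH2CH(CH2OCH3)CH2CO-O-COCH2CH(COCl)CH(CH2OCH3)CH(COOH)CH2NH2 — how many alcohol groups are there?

Working along the chain:
  HOCH2: HO– on an sp³ carbon → alcohol.
  CH(COOH): pendant –COOH: carbonyl C bonded to C and –OH → carboxylic acid.
  CH(COOH): pendant –COOH: carbonyl C bonded to C and –OH → carboxylic acid.
  CH(NHCOCH3): pendant –NHC(=O)CH3: N bonded to a carbonyl → amide (not amine).
  CH(OCOCH3): pendant –OC(=O)CH3: an acyloxy group → ester.
  CH2NHCH2: C–N–C with sp³ carbons and no adjacent C=O → amine (secondary).
  CH2NHCH2: C–N–C with sp³ carbons and no adjacent C=O → amine (secondary).
  CH(CH2OCH3): pendant –CH2OCH3: C–O–C linkage → ether.
  CH2CO-O-COCH2: two acyl groups sharing one oxygen, –C(=O)–O–C(=O)– → anhydride.
  CH(COCl): pendant –C(=O)X: carbonyl C bonded to C and halogen → acyl halide.
  CH(CH2OCH3): pendant –CH2OCH3: C–O–C linkage → ether.
  CH(COOH): pendant –COOH: carbonyl C bonded to C and –OH → carboxylic acid.
  CH2NH2: –NH2 on an sp³ carbon with no adjacent C=O → amine.
Alcohol appears at: HOCH2 → 1.

1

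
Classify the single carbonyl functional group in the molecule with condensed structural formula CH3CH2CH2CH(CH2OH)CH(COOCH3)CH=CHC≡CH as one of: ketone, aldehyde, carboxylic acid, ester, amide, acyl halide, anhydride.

ester

The carbonyl is in the CH(COOCH3) segment: pendant –COOCH3: carbonyl C bonded to C and –OCH3 → ester.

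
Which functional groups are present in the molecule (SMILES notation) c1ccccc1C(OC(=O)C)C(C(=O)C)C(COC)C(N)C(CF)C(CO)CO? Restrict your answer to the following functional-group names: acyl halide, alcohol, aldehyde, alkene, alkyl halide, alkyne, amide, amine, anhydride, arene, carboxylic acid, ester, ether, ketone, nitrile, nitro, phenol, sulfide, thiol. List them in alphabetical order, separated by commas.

C6H5– phenyl ring → arene.
pendant –OC(=O)CH3: an acyloxy group → ester.
pendant –COCH3: carbonyl C bonded to two carbons → ketone.
pendant –CH2OCH3: C–O–C linkage → ether.
–NH2 on an sp³ carbon with no adjacent C=O → amine.
pendant –CH2X: halogen on sp³ carbon → alkyl halide.
pendant –CH2OH on an sp³ backbone C → alcohol.
–OH on an sp³ carbon → alcohol.

alcohol, alkyl halide, amine, arene, ester, ether, ketone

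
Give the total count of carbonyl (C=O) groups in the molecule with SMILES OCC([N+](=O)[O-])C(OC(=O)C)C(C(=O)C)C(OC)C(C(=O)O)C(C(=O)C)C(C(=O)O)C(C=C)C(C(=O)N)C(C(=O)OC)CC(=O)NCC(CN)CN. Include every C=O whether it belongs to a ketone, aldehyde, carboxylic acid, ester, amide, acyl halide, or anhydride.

CH(OCOCH3): ester, 1 C=O (running total 1).
CH(COCH3): ketone, 1 C=O (running total 2).
CH(COOH): carboxylic acid, 1 C=O (running total 3).
CH(COCH3): ketone, 1 C=O (running total 4).
CH(COOH): carboxylic acid, 1 C=O (running total 5).
CH(CONH2): amide, 1 C=O (running total 6).
CH(COOCH3): ester, 1 C=O (running total 7).
CH2CONHCH2: amide, 1 C=O (running total 8).

8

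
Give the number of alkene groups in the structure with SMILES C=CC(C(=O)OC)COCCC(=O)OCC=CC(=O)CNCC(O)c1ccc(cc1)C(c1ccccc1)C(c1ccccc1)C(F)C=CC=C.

4

Reading the structure from left to right:
  CH2=CH: C=C double bond → alkene.
  CH(COOCH3): pendant –COOCH3: carbonyl C bonded to C and –OCH3 → ester.
  CH2OCH2: C–O–C with sp³ carbons on both sides and no adjacent C=O → ether.
  CH2COOCH2: –C(=O)–O–C with C on the carbonyl side → ester.
  CH=CH: C=C double bond → alkene.
  CO: –C(=O)– with carbon on both sides → ketone.
  CH2NHCH2: C–N–C with sp³ carbons and no adjacent C=O → amine (secondary).
  CH(OH): –OH on an sp³ carbon → alcohol (secondary).
  C6H4: para-disubstituted benzene ring → arene.
  CH(C6H5): pendant –C6H5: benzene ring → arene.
  CH(C6H5): pendant –C6H5: benzene ring → arene.
  CH(F): halogen on an sp³ carbon → alkyl halide.
  CH=CH: C=C double bond → alkene.
  CH=CH2: C=C double bond → alkene.
Alkene appears at: CH2=CH, CH=CH, CH=CH, CH=CH2 → 4.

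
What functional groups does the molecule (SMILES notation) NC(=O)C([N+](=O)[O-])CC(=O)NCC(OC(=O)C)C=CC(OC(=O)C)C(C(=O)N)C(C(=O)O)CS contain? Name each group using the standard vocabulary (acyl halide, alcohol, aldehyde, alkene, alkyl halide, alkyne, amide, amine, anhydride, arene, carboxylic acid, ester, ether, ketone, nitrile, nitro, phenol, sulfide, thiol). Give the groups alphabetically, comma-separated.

Taking each segment in turn:
  H2NCO: –C(=O)NH2: carbonyl C bonded to C and to N → amide (the N is not a separate amine).
  CH(NO2): –NO2 on an sp³ carbon → nitro (the N=O is not a carbonyl).
  CH2CONHCH2: –C(=O)–N– linkage → amide (the N is not an amine).
  CH(OCOCH3): pendant –OC(=O)CH3: an acyloxy group → ester.
  CH=CH: C=C double bond → alkene.
  CH(OCOCH3): pendant –OC(=O)CH3: an acyloxy group → ester.
  CH(CONH2): pendant –CONH2: carbonyl C bonded to C and N → amide.
  CH(COOH): pendant –COOH: carbonyl C bonded to C and –OH → carboxylic acid.
  CH2SH: –SH on an sp³ carbon → thiol.

alkene, amide, carboxylic acid, ester, nitro, thiol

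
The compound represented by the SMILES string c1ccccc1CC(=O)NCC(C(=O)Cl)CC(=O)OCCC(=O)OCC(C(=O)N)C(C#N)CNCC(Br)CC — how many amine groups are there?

1

C6H5– phenyl ring → arene.
–C(=O)–N– linkage → amide (the N is not an amine).
pendant –C(=O)X: carbonyl C bonded to C and halogen → acyl halide.
–C(=O)–O–C with C on the carbonyl side → ester.
–C(=O)–O–C with C on the carbonyl side → ester.
pendant –CONH2: carbonyl C bonded to C and N → amide.
pendant –C≡N: nitrile.
C–N–C with sp³ carbons and no adjacent C=O → amine (secondary).
halogen on an sp³ carbon → alkyl halide.
Amine appears at: CH2NHCH2 → 1.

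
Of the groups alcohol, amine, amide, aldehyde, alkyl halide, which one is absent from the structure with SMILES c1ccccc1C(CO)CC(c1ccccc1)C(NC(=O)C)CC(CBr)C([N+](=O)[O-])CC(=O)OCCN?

aldehyde

alcohol: present (CH(CH2OH) — pendant –CH2OH on an sp³ backbone C → alcohol).
alkyl halide: present (CH(CH2Br) — pendant –CH2X: halogen on sp³ carbon → alkyl halide).
amide: present (CH(NHCOCH3) — pendant –NHC(=O)CH3: N bonded to a carbonyl → amide (not amine)).
amine: present (CH2NH2 — –NH2 on an sp³ carbon with no adjacent C=O → amine).
aldehyde: no segment matches this pattern.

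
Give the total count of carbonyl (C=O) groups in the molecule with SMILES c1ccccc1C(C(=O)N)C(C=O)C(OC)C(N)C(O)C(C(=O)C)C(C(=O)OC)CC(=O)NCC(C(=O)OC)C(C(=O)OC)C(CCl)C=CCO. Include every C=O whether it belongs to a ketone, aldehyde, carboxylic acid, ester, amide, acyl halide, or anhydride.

CH(CONH2): amide, 1 C=O (running total 1).
CH(CHO): aldehyde, 1 C=O (running total 2).
CH(COCH3): ketone, 1 C=O (running total 3).
CH(COOCH3): ester, 1 C=O (running total 4).
CH2CONHCH2: amide, 1 C=O (running total 5).
CH(COOCH3): ester, 1 C=O (running total 6).
CH(COOCH3): ester, 1 C=O (running total 7).

7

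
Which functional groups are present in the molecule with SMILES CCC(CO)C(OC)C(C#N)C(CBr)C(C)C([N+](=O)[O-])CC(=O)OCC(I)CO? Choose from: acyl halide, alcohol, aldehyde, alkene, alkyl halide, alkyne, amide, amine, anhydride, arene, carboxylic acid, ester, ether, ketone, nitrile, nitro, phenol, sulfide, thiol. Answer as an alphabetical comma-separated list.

alcohol, alkyl halide, ester, ether, nitrile, nitro

Working along the chain:
  CH(CH2OH): pendant –CH2OH on an sp³ backbone C → alcohol.
  CH(OCH3): pendant –OCH3: C–O–C with sp³ C, no adjacent C=O → ether.
  CH(CN): pendant –C≡N: nitrile.
  CH(CH2Br): pendant –CH2X: halogen on sp³ carbon → alkyl halide.
  CH(NO2): –NO2 on an sp³ carbon → nitro (the N=O is not a carbonyl).
  CH2COOCH2: –C(=O)–O–C with C on the carbonyl side → ester.
  CH(I): halogen on an sp³ carbon → alkyl halide.
  CH2OH: –OH on an sp³ carbon → alcohol.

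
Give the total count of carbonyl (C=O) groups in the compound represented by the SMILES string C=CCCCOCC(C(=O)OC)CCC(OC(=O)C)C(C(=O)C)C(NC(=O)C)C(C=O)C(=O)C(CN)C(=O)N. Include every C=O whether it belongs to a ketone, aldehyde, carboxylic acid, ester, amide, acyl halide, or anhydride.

7

CH(COOCH3): ester, 1 C=O (running total 1).
CH(OCOCH3): ester, 1 C=O (running total 2).
CH(COCH3): ketone, 1 C=O (running total 3).
CH(NHCOCH3): amide, 1 C=O (running total 4).
CH(CHO): aldehyde, 1 C=O (running total 5).
CO: ketone, 1 C=O (running total 6).
CONH2: amide, 1 C=O (running total 7).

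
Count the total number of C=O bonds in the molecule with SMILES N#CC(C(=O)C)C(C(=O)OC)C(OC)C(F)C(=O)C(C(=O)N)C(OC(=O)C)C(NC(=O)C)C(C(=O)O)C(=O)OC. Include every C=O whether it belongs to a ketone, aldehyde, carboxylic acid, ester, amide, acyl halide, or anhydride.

CH(COCH3): ketone, 1 C=O (running total 1).
CH(COOCH3): ester, 1 C=O (running total 2).
CO: ketone, 1 C=O (running total 3).
CH(CONH2): amide, 1 C=O (running total 4).
CH(OCOCH3): ester, 1 C=O (running total 5).
CH(NHCOCH3): amide, 1 C=O (running total 6).
CH(COOH): carboxylic acid, 1 C=O (running total 7).
COOCH3: ester, 1 C=O (running total 8).

8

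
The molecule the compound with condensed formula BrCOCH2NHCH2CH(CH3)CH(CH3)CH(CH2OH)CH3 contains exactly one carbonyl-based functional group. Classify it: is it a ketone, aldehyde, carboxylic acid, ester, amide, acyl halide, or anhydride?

The carbonyl is in the BrCO segment: –C(=O)Br: carbonyl C bonded to C and to a halogen → acyl halide (not alkyl halide).

acyl halide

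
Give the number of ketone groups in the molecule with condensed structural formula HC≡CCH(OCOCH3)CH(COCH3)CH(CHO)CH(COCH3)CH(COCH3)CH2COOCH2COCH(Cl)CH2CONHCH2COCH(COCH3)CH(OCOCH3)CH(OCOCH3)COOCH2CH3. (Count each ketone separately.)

6

Reading the structure from left to right:
  HC≡C: C≡C triple bond → alkyne.
  CH(OCOCH3): pendant –OC(=O)CH3: an acyloxy group → ester.
  CH(COCH3): pendant –COCH3: carbonyl C bonded to two carbons → ketone.
  CH(CHO): pendant –CHO: carbonyl C bonded to C and H → aldehyde.
  CH(COCH3): pendant –COCH3: carbonyl C bonded to two carbons → ketone.
  CH(COCH3): pendant –COCH3: carbonyl C bonded to two carbons → ketone.
  CH2COOCH2: –C(=O)–O–C with C on the carbonyl side → ester.
  CO: –C(=O)– with carbon on both sides → ketone.
  CH(Cl): halogen on an sp³ carbon → alkyl halide.
  CH2CONHCH2: –C(=O)–N– linkage → amide (the N is not an amine).
  CO: –C(=O)– with carbon on both sides → ketone.
  CH(COCH3): pendant –COCH3: carbonyl C bonded to two carbons → ketone.
  CH(OCOCH3): pendant –OC(=O)CH3: an acyloxy group → ester.
  CH(OCOCH3): pendant –OC(=O)CH3: an acyloxy group → ester.
  COOCH2CH3: –C(=O)OCH2CH3: carbonyl C bonded to C and to –OEt → ester.
Ketone appears at: CH(COCH3), CH(COCH3), CH(COCH3), CO, CO, CH(COCH3) → 6.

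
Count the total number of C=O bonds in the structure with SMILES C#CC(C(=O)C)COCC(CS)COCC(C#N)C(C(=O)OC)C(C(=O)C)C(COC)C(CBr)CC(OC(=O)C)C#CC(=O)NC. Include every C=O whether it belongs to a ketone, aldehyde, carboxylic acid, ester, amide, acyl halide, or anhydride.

CH(COCH3): ketone, 1 C=O (running total 1).
CH(COOCH3): ester, 1 C=O (running total 2).
CH(COCH3): ketone, 1 C=O (running total 3).
CH(OCOCH3): ester, 1 C=O (running total 4).
CONHCH3: amide, 1 C=O (running total 5).

5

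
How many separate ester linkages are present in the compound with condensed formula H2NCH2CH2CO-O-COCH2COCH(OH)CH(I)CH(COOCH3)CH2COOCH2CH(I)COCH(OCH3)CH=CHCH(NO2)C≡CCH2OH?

2

Working along the chain:
  H2NCH2: –NH2 on an sp³ carbon with no adjacent C=O → amine.
  CH2CO-O-COCH2: two acyl groups sharing one oxygen, –C(=O)–O–C(=O)– → anhydride.
  CO: –C(=O)– with carbon on both sides → ketone.
  CH(OH): –OH on an sp³ carbon → alcohol (secondary).
  CH(I): halogen on an sp³ carbon → alkyl halide.
  CH(COOCH3): pendant –COOCH3: carbonyl C bonded to C and –OCH3 → ester.
  CH2COOCH2: –C(=O)–O–C with C on the carbonyl side → ester.
  CH(I): halogen on an sp³ carbon → alkyl halide.
  CO: –C(=O)– with carbon on both sides → ketone.
  CH(OCH3): pendant –OCH3: C–O–C with sp³ C, no adjacent C=O → ether.
  CH=CH: C=C double bond → alkene.
  CH(NO2): –NO2 on an sp³ carbon → nitro (the N=O is not a carbonyl).
  C≡C: C≡C triple bond → alkyne.
  CH2OH: –OH on an sp³ carbon → alcohol.
Ester appears at: CH(COOCH3), CH2COOCH2 → 2.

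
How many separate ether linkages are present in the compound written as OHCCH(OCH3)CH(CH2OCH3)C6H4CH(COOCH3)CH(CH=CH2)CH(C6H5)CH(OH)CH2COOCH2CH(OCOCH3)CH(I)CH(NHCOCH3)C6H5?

Reading the structure from left to right:
  OHC: terminal –CHO: carbonyl C bonded to H and C → aldehyde.
  CH(OCH3): pendant –OCH3: C–O–C with sp³ C, no adjacent C=O → ether.
  CH(CH2OCH3): pendant –CH2OCH3: C–O–C linkage → ether.
  C6H4: para-disubstituted benzene ring → arene.
  CH(COOCH3): pendant –COOCH3: carbonyl C bonded to C and –OCH3 → ester.
  CH(CH=CH2): pendant –CH=CH2: C=C double bond → alkene.
  CH(C6H5): pendant –C6H5: benzene ring → arene.
  CH(OH): –OH on an sp³ carbon → alcohol (secondary).
  CH2COOCH2: –C(=O)–O–C with C on the carbonyl side → ester.
  CH(OCOCH3): pendant –OC(=O)CH3: an acyloxy group → ester.
  CH(I): halogen on an sp³ carbon → alkyl halide.
  CH(NHCOCH3): pendant –NHC(=O)CH3: N bonded to a carbonyl → amide (not amine).
  C6H5: –C6H5 phenyl ring → arene.
Ether appears at: CH(OCH3), CH(CH2OCH3) → 2.

2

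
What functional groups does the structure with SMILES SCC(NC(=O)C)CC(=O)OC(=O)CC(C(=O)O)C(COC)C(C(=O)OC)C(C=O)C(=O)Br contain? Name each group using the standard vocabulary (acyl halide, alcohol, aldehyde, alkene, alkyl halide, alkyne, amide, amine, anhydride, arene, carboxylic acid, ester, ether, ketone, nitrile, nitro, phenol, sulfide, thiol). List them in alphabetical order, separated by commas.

acyl halide, aldehyde, amide, anhydride, carboxylic acid, ester, ether, thiol

Taking each segment in turn:
  HSCH2: –SH on an sp³ carbon → thiol.
  CH(NHCOCH3): pendant –NHC(=O)CH3: N bonded to a carbonyl → amide (not amine).
  CH2CO-O-COCH2: two acyl groups sharing one oxygen, –C(=O)–O–C(=O)– → anhydride.
  CH(COOH): pendant –COOH: carbonyl C bonded to C and –OH → carboxylic acid.
  CH(CH2OCH3): pendant –CH2OCH3: C–O–C linkage → ether.
  CH(COOCH3): pendant –COOCH3: carbonyl C bonded to C and –OCH3 → ester.
  CH(CHO): pendant –CHO: carbonyl C bonded to C and H → aldehyde.
  COBr: –C(=O)Br: carbonyl C bonded to C and to a halogen → acyl halide (not alkyl halide).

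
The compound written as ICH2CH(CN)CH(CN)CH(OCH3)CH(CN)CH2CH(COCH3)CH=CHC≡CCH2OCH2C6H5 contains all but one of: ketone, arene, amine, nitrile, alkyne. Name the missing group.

amine

arene: present (C6H5 — –C6H5 phenyl ring → arene).
nitrile: present (CH(CN) — pendant –C≡N: nitrile).
ketone: present (CH(COCH3) — pendant –COCH3: carbonyl C bonded to two carbons → ketone).
alkyne: present (C≡C — C≡C triple bond → alkyne).
amine: no segment matches this pattern.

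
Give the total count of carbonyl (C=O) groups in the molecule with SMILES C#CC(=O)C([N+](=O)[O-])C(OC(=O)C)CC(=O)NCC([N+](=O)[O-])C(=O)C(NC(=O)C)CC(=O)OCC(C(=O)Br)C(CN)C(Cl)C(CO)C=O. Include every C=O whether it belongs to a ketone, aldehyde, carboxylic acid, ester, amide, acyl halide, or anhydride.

CO: ketone, 1 C=O (running total 1).
CH(OCOCH3): ester, 1 C=O (running total 2).
CH2CONHCH2: amide, 1 C=O (running total 3).
CO: ketone, 1 C=O (running total 4).
CH(NHCOCH3): amide, 1 C=O (running total 5).
CH2COOCH2: ester, 1 C=O (running total 6).
CH(COBr): acyl halide, 1 C=O (running total 7).
CHO: aldehyde, 1 C=O (running total 8).

8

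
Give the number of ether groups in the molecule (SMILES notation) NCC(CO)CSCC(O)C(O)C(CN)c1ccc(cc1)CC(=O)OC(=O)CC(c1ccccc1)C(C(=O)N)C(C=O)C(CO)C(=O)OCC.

Taking each segment in turn:
  H2NCH2: –NH2 on an sp³ carbon with no adjacent C=O → amine.
  CH(CH2OH): pendant –CH2OH on an sp³ backbone C → alcohol.
  CH2SCH2: C–S–C linkage → sulfide (thioether).
  CH(OH): –OH on an sp³ carbon → alcohol (secondary).
  CH(OH): –OH on an sp³ carbon → alcohol (secondary).
  CH(CH2NH2): pendant –CH2NH2: N on sp³ C, no adjacent C=O → amine.
  C6H4: para-disubstituted benzene ring → arene.
  CH2CO-O-COCH2: two acyl groups sharing one oxygen, –C(=O)–O–C(=O)– → anhydride.
  CH(C6H5): pendant –C6H5: benzene ring → arene.
  CH(CONH2): pendant –CONH2: carbonyl C bonded to C and N → amide.
  CH(CHO): pendant –CHO: carbonyl C bonded to C and H → aldehyde.
  CH(CH2OH): pendant –CH2OH on an sp³ backbone C → alcohol.
  COOCH2CH3: –C(=O)OCH2CH3: carbonyl C bonded to C and to –OEt → ester.
No segment is a ether: CH(CH2OH) is alcohol, not ether; CH2SCH2 is sulfide, not ether; CH(OH) is alcohol, not ether. → 0.

0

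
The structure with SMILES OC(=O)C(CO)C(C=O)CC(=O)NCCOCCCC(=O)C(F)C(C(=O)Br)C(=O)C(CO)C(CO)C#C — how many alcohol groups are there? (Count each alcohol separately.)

3

Taking each segment in turn:
  HOOC: –COOH: carbonyl C bonded to –OH and C → carboxylic acid (the –OH is not a separate alcohol).
  CH(CH2OH): pendant –CH2OH on an sp³ backbone C → alcohol.
  CH(CHO): pendant –CHO: carbonyl C bonded to C and H → aldehyde.
  CH2CONHCH2: –C(=O)–N– linkage → amide (the N is not an amine).
  CH2OCH2: C–O–C with sp³ carbons on both sides and no adjacent C=O → ether.
  CO: –C(=O)– with carbon on both sides → ketone.
  CH(F): halogen on an sp³ carbon → alkyl halide.
  CH(COBr): pendant –C(=O)X: carbonyl C bonded to C and halogen → acyl halide.
  CO: –C(=O)– with carbon on both sides → ketone.
  CH(CH2OH): pendant –CH2OH on an sp³ backbone C → alcohol.
  CH(CH2OH): pendant –CH2OH on an sp³ backbone C → alcohol.
  C≡CH: C≡C triple bond → alkyne.
Alcohol appears at: CH(CH2OH), CH(CH2OH), CH(CH2OH) → 3.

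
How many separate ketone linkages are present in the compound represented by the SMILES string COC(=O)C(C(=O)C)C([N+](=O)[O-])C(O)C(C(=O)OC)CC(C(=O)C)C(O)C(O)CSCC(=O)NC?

Working along the chain:
  CH3OOC: CH3O–C(=O)–: carbonyl C bonded to C and to –OCH3 → ester (not ketone + ether).
  CH(COCH3): pendant –COCH3: carbonyl C bonded to two carbons → ketone.
  CH(NO2): –NO2 on an sp³ carbon → nitro (the N=O is not a carbonyl).
  CH(OH): –OH on an sp³ carbon → alcohol (secondary).
  CH(COOCH3): pendant –COOCH3: carbonyl C bonded to C and –OCH3 → ester.
  CH(COCH3): pendant –COCH3: carbonyl C bonded to two carbons → ketone.
  CH(OH): –OH on an sp³ carbon → alcohol (secondary).
  CH(OH): –OH on an sp³ carbon → alcohol (secondary).
  CH2SCH2: C–S–C linkage → sulfide (thioether).
  CONHCH3: –C(=O)NHCH3: carbonyl C bonded to C and to N → amide (the N is not an amine).
Ketone appears at: CH(COCH3), CH(COCH3) → 2.

2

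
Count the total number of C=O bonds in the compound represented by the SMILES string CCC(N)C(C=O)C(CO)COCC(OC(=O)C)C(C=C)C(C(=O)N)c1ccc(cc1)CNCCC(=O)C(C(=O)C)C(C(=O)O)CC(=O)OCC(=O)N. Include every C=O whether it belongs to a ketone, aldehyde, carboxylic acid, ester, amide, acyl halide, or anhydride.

CH(CHO): aldehyde, 1 C=O (running total 1).
CH(OCOCH3): ester, 1 C=O (running total 2).
CH(CONH2): amide, 1 C=O (running total 3).
CO: ketone, 1 C=O (running total 4).
CH(COCH3): ketone, 1 C=O (running total 5).
CH(COOH): carboxylic acid, 1 C=O (running total 6).
CH2COOCH2: ester, 1 C=O (running total 7).
CONH2: amide, 1 C=O (running total 8).

8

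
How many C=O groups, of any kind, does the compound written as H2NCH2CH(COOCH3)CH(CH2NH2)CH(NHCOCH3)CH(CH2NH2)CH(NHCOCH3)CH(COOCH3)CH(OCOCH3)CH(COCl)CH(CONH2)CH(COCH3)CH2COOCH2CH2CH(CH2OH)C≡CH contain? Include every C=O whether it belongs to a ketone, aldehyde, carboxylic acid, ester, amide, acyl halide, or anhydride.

CH(COOCH3): ester, 1 C=O (running total 1).
CH(NHCOCH3): amide, 1 C=O (running total 2).
CH(NHCOCH3): amide, 1 C=O (running total 3).
CH(COOCH3): ester, 1 C=O (running total 4).
CH(OCOCH3): ester, 1 C=O (running total 5).
CH(COCl): acyl halide, 1 C=O (running total 6).
CH(CONH2): amide, 1 C=O (running total 7).
CH(COCH3): ketone, 1 C=O (running total 8).
CH2COOCH2: ester, 1 C=O (running total 9).

9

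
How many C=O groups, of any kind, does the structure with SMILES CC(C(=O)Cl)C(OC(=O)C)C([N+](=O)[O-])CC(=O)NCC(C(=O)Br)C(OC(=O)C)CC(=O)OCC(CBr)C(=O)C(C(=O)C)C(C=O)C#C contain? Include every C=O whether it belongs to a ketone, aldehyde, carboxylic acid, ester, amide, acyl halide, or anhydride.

9

CH(COCl): acyl halide, 1 C=O (running total 1).
CH(OCOCH3): ester, 1 C=O (running total 2).
CH2CONHCH2: amide, 1 C=O (running total 3).
CH(COBr): acyl halide, 1 C=O (running total 4).
CH(OCOCH3): ester, 1 C=O (running total 5).
CH2COOCH2: ester, 1 C=O (running total 6).
CO: ketone, 1 C=O (running total 7).
CH(COCH3): ketone, 1 C=O (running total 8).
CH(CHO): aldehyde, 1 C=O (running total 9).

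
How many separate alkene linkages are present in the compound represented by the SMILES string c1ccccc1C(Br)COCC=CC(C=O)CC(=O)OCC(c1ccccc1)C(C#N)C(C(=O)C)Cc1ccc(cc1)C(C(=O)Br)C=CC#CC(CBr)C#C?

Taking each segment in turn:
  C6H5: C6H5– phenyl ring → arene.
  CH(Br): halogen on an sp³ carbon → alkyl halide.
  CH2OCH2: C–O–C with sp³ carbons on both sides and no adjacent C=O → ether.
  CH=CH: C=C double bond → alkene.
  CH(CHO): pendant –CHO: carbonyl C bonded to C and H → aldehyde.
  CH2COOCH2: –C(=O)–O–C with C on the carbonyl side → ester.
  CH(C6H5): pendant –C6H5: benzene ring → arene.
  CH(CN): pendant –C≡N: nitrile.
  CH(COCH3): pendant –COCH3: carbonyl C bonded to two carbons → ketone.
  C6H4: para-disubstituted benzene ring → arene.
  CH(COBr): pendant –C(=O)X: carbonyl C bonded to C and halogen → acyl halide.
  CH=CH: C=C double bond → alkene.
  C≡C: C≡C triple bond → alkyne.
  CH(CH2Br): pendant –CH2X: halogen on sp³ carbon → alkyl halide.
  C≡CH: C≡C triple bond → alkyne.
Alkene appears at: CH=CH, CH=CH → 2.

2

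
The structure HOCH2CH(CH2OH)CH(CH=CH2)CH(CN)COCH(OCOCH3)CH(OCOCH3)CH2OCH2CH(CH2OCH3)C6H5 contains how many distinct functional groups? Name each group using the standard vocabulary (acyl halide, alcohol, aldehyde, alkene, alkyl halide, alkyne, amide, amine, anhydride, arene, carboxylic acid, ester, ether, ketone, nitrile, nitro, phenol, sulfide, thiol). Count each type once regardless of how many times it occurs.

Working along the chain:
  HOCH2: HO– on an sp³ carbon → alcohol.
  CH(CH2OH): pendant –CH2OH on an sp³ backbone C → alcohol.
  CH(CH=CH2): pendant –CH=CH2: C=C double bond → alkene.
  CH(CN): pendant –C≡N: nitrile.
  CO: –C(=O)– with carbon on both sides → ketone.
  CH(OCOCH3): pendant –OC(=O)CH3: an acyloxy group → ester.
  CH(OCOCH3): pendant –OC(=O)CH3: an acyloxy group → ester.
  CH2OCH2: C–O–C with sp³ carbons on both sides and no adjacent C=O → ether.
  CH(CH2OCH3): pendant –CH2OCH3: C–O–C linkage → ether.
  C6H5: –C6H5 phenyl ring → arene.
Distinct types present: alcohol, alkene, arene, ester, ether, ketone, nitrile.

7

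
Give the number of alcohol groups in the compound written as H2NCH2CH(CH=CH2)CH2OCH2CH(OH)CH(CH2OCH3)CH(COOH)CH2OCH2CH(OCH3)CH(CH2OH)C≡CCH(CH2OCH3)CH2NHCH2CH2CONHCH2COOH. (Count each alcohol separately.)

Working along the chain:
  H2NCH2: –NH2 on an sp³ carbon with no adjacent C=O → amine.
  CH(CH=CH2): pendant –CH=CH2: C=C double bond → alkene.
  CH2OCH2: C–O–C with sp³ carbons on both sides and no adjacent C=O → ether.
  CH(OH): –OH on an sp³ carbon → alcohol (secondary).
  CH(CH2OCH3): pendant –CH2OCH3: C–O–C linkage → ether.
  CH(COOH): pendant –COOH: carbonyl C bonded to C and –OH → carboxylic acid.
  CH2OCH2: C–O–C with sp³ carbons on both sides and no adjacent C=O → ether.
  CH(OCH3): pendant –OCH3: C–O–C with sp³ C, no adjacent C=O → ether.
  CH(CH2OH): pendant –CH2OH on an sp³ backbone C → alcohol.
  C≡C: C≡C triple bond → alkyne.
  CH(CH2OCH3): pendant –CH2OCH3: C–O–C linkage → ether.
  CH2NHCH2: C–N–C with sp³ carbons and no adjacent C=O → amine (secondary).
  CH2CONHCH2: –C(=O)–N– linkage → amide (the N is not an amine).
  COOH: –COOH: carbonyl C bonded to –OH and C → carboxylic acid (the –OH is not a separate alcohol).
Alcohol appears at: CH(OH), CH(CH2OH) → 2.

2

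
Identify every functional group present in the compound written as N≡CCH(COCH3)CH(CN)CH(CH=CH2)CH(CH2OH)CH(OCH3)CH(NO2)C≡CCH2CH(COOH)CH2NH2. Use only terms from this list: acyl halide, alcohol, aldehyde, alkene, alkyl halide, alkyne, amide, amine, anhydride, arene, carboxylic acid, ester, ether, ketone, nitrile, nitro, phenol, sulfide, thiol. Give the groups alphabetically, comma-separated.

Reading the structure from left to right:
  N≡C: N≡C–: carbon triple-bonded to nitrogen → nitrile.
  CH(COCH3): pendant –COCH3: carbonyl C bonded to two carbons → ketone.
  CH(CN): pendant –C≡N: nitrile.
  CH(CH=CH2): pendant –CH=CH2: C=C double bond → alkene.
  CH(CH2OH): pendant –CH2OH on an sp³ backbone C → alcohol.
  CH(OCH3): pendant –OCH3: C–O–C with sp³ C, no adjacent C=O → ether.
  CH(NO2): –NO2 on an sp³ carbon → nitro (the N=O is not a carbonyl).
  C≡C: C≡C triple bond → alkyne.
  CH(COOH): pendant –COOH: carbonyl C bonded to C and –OH → carboxylic acid.
  CH2NH2: –NH2 on an sp³ carbon with no adjacent C=O → amine.

alcohol, alkene, alkyne, amine, carboxylic acid, ether, ketone, nitrile, nitro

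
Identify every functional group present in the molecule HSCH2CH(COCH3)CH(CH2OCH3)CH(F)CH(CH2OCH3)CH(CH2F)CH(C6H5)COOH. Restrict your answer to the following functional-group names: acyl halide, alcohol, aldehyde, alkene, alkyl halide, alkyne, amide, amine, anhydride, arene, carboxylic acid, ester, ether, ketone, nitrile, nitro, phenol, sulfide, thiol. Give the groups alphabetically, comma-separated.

alkyl halide, arene, carboxylic acid, ether, ketone, thiol

–SH on an sp³ carbon → thiol.
pendant –COCH3: carbonyl C bonded to two carbons → ketone.
pendant –CH2OCH3: C–O–C linkage → ether.
halogen on an sp³ carbon → alkyl halide.
pendant –CH2OCH3: C–O–C linkage → ether.
pendant –CH2X: halogen on sp³ carbon → alkyl halide.
pendant –C6H5: benzene ring → arene.
–COOH: carbonyl C bonded to –OH and C → carboxylic acid (the –OH is not a separate alcohol).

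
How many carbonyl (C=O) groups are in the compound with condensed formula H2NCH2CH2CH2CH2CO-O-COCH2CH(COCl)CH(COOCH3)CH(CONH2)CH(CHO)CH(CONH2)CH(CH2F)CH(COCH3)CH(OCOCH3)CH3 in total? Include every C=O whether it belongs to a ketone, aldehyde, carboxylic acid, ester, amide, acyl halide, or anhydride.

CH2CO-O-COCH2: anhydride, 2 C=O (running total 2).
CH(COCl): acyl halide, 1 C=O (running total 3).
CH(COOCH3): ester, 1 C=O (running total 4).
CH(CONH2): amide, 1 C=O (running total 5).
CH(CHO): aldehyde, 1 C=O (running total 6).
CH(CONH2): amide, 1 C=O (running total 7).
CH(COCH3): ketone, 1 C=O (running total 8).
CH(OCOCH3): ester, 1 C=O (running total 9).

9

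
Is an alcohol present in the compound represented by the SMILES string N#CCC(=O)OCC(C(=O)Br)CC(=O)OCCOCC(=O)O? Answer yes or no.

no

Reading the structure from left to right:
  N≡C: N≡C–: carbon triple-bonded to nitrogen → nitrile.
  CH2COOCH2: –C(=O)–O–C with C on the carbonyl side → ester.
  CH(COBr): pendant –C(=O)X: carbonyl C bonded to C and halogen → acyl halide.
  CH2COOCH2: –C(=O)–O–C with C on the carbonyl side → ester.
  CH2OCH2: C–O–C with sp³ carbons on both sides and no adjacent C=O → ether.
  COOH: –COOH: carbonyl C bonded to –OH and C → carboxylic acid (the –OH is not a separate alcohol).
In COOH, the –OH sits on a carbonyl carbon, making it part of a carboxylic acid, not an alcohol.
The groups actually present are: acyl halide, carboxylic acid, ester, ether, nitrile.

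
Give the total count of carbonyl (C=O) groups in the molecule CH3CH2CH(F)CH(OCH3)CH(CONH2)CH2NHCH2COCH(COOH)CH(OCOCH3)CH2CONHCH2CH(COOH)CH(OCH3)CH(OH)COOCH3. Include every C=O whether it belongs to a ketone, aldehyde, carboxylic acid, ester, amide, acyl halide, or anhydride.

7

CH(CONH2): amide, 1 C=O (running total 1).
CO: ketone, 1 C=O (running total 2).
CH(COOH): carboxylic acid, 1 C=O (running total 3).
CH(OCOCH3): ester, 1 C=O (running total 4).
CH2CONHCH2: amide, 1 C=O (running total 5).
CH(COOH): carboxylic acid, 1 C=O (running total 6).
COOCH3: ester, 1 C=O (running total 7).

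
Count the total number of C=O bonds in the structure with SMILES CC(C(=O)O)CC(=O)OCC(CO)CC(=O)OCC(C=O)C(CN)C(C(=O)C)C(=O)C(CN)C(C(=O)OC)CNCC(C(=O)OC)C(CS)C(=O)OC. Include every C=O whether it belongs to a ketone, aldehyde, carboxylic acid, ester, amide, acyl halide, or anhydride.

9

CH(COOH): carboxylic acid, 1 C=O (running total 1).
CH2COOCH2: ester, 1 C=O (running total 2).
CH2COOCH2: ester, 1 C=O (running total 3).
CH(CHO): aldehyde, 1 C=O (running total 4).
CH(COCH3): ketone, 1 C=O (running total 5).
CO: ketone, 1 C=O (running total 6).
CH(COOCH3): ester, 1 C=O (running total 7).
CH(COOCH3): ester, 1 C=O (running total 8).
COOCH3: ester, 1 C=O (running total 9).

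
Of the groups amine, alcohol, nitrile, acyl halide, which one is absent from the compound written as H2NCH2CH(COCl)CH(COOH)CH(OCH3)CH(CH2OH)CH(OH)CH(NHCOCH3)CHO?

nitrile

amine: present (H2NCH2 — –NH2 on an sp³ carbon with no adjacent C=O → amine).
alcohol: present (CH(CH2OH) — pendant –CH2OH on an sp³ backbone C → alcohol).
acyl halide: present (CH(COCl) — pendant –C(=O)X: carbonyl C bonded to C and halogen → acyl halide).
nitrile: no segment matches this pattern.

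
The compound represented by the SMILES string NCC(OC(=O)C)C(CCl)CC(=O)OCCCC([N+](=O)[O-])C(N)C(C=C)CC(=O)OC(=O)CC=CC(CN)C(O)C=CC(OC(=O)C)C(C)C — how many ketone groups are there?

0

–NH2 on an sp³ carbon with no adjacent C=O → amine.
pendant –OC(=O)CH3: an acyloxy group → ester.
pendant –CH2X: halogen on sp³ carbon → alkyl halide.
–C(=O)–O–C with C on the carbonyl side → ester.
–NO2 on an sp³ carbon → nitro (the N=O is not a carbonyl).
–NH2 on an sp³ carbon with no adjacent C=O → amine.
pendant –CH=CH2: C=C double bond → alkene.
two acyl groups sharing one oxygen, –C(=O)–O–C(=O)– → anhydride.
C=C double bond → alkene.
pendant –CH2NH2: N on sp³ C, no adjacent C=O → amine.
–OH on an sp³ carbon → alcohol (secondary).
C=C double bond → alkene.
pendant –OC(=O)CH3: an acyloxy group → ester.
No segment is a ketone: CH(OCOCH3) is ester, not ketone; CH2COOCH2 is ester, not ketone; CH2CO-O-COCH2 is anhydride, not ketone. → 0.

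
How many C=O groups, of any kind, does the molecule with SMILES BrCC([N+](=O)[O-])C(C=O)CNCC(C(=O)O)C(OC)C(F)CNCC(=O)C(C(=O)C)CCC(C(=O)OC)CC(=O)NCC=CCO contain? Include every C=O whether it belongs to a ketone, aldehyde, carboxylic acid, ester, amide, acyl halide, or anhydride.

CH(CHO): aldehyde, 1 C=O (running total 1).
CH(COOH): carboxylic acid, 1 C=O (running total 2).
CO: ketone, 1 C=O (running total 3).
CH(COCH3): ketone, 1 C=O (running total 4).
CH(COOCH3): ester, 1 C=O (running total 5).
CH2CONHCH2: amide, 1 C=O (running total 6).

6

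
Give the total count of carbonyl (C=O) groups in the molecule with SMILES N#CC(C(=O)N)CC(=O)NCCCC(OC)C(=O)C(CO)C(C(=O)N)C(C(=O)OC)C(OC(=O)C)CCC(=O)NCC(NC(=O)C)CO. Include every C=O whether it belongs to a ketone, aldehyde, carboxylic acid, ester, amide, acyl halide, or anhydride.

CH(CONH2): amide, 1 C=O (running total 1).
CH2CONHCH2: amide, 1 C=O (running total 2).
CO: ketone, 1 C=O (running total 3).
CH(CONH2): amide, 1 C=O (running total 4).
CH(COOCH3): ester, 1 C=O (running total 5).
CH(OCOCH3): ester, 1 C=O (running total 6).
CH2CONHCH2: amide, 1 C=O (running total 7).
CH(NHCOCH3): amide, 1 C=O (running total 8).

8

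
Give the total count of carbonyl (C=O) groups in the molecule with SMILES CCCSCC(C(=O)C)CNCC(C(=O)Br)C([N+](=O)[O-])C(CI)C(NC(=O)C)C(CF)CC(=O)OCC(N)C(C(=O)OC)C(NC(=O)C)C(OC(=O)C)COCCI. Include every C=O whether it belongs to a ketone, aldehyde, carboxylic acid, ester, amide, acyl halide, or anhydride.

CH(COCH3): ketone, 1 C=O (running total 1).
CH(COBr): acyl halide, 1 C=O (running total 2).
CH(NHCOCH3): amide, 1 C=O (running total 3).
CH2COOCH2: ester, 1 C=O (running total 4).
CH(COOCH3): ester, 1 C=O (running total 5).
CH(NHCOCH3): amide, 1 C=O (running total 6).
CH(OCOCH3): ester, 1 C=O (running total 7).

7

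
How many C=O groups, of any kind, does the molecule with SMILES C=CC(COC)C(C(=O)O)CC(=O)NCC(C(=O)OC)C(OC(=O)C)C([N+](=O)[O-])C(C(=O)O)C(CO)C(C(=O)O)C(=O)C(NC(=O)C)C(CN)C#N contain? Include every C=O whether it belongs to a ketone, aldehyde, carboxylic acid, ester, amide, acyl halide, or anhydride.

8

CH(COOH): carboxylic acid, 1 C=O (running total 1).
CH2CONHCH2: amide, 1 C=O (running total 2).
CH(COOCH3): ester, 1 C=O (running total 3).
CH(OCOCH3): ester, 1 C=O (running total 4).
CH(COOH): carboxylic acid, 1 C=O (running total 5).
CH(COOH): carboxylic acid, 1 C=O (running total 6).
CO: ketone, 1 C=O (running total 7).
CH(NHCOCH3): amide, 1 C=O (running total 8).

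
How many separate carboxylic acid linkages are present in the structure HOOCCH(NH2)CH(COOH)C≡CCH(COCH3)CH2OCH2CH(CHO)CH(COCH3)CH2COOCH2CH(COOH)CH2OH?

Reading the structure from left to right:
  HOOC: –COOH: carbonyl C bonded to –OH and C → carboxylic acid (the –OH is not a separate alcohol).
  CH(NH2): –NH2 on an sp³ carbon with no adjacent C=O → amine.
  CH(COOH): pendant –COOH: carbonyl C bonded to C and –OH → carboxylic acid.
  C≡C: C≡C triple bond → alkyne.
  CH(COCH3): pendant –COCH3: carbonyl C bonded to two carbons → ketone.
  CH2OCH2: C–O–C with sp³ carbons on both sides and no adjacent C=O → ether.
  CH(CHO): pendant –CHO: carbonyl C bonded to C and H → aldehyde.
  CH(COCH3): pendant –COCH3: carbonyl C bonded to two carbons → ketone.
  CH2COOCH2: –C(=O)–O–C with C on the carbonyl side → ester.
  CH(COOH): pendant –COOH: carbonyl C bonded to C and –OH → carboxylic acid.
  CH2OH: –OH on an sp³ carbon → alcohol.
Carboxylic acid appears at: HOOC, CH(COOH), CH(COOH) → 3.

3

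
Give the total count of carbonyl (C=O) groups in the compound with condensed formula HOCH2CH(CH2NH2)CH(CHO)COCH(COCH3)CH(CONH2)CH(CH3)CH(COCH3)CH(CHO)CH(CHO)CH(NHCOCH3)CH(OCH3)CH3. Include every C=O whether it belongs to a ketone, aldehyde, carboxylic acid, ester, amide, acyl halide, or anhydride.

8

CH(CHO): aldehyde, 1 C=O (running total 1).
CO: ketone, 1 C=O (running total 2).
CH(COCH3): ketone, 1 C=O (running total 3).
CH(CONH2): amide, 1 C=O (running total 4).
CH(COCH3): ketone, 1 C=O (running total 5).
CH(CHO): aldehyde, 1 C=O (running total 6).
CH(CHO): aldehyde, 1 C=O (running total 7).
CH(NHCOCH3): amide, 1 C=O (running total 8).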